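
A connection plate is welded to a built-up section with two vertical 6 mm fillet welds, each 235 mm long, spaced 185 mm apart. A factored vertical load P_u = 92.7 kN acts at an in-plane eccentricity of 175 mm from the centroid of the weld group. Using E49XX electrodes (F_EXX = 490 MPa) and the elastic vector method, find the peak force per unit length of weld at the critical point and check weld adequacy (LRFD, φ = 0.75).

Total weld length L_w = 470 mm. Treat welds as unit-width lines.
Polar moment about centroid: J = 2[d³/12 + d(b/2)²] = 2[235³/12 + 235×92.5²] = 6184000 mm³.
Direct shear f_v = P/L_w = 92.7×10³ / 470 = 197.2 N/mm (vertical).
Torsion M = P·e = 92.7×10³ × 175 = 16222000 N·mm.
Critical point at (x, y) = (92.5, 117.5) from centroid. f_tx = M·y/J = 308.2 N/mm; f_ty = M·x/J = 242.6 N/mm.
Resultant f_max = √[f_tx² + (f_v + f_ty)²] = √[308.2² + (197.2 + 242.6)²] = 537.1 N/mm.
Capacity per unit length: φr_n = 0.75 × 0.6 × 490 × (0.707 × 6) = 935.4 N/mm.
537.1 ≤ 935.4 → adequate.

f_max ≈ 537 N/mm; adequate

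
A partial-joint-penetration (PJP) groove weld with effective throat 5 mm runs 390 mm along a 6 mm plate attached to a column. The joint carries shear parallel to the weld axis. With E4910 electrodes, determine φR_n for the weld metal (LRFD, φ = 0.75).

E49XX → F_EXX = 490 MPa.
Effective throat (given) t_e = 5 mm.
A_we = 5 × 390 = 1950 mm².
F_nw = 0.6 F_EXX = 294 MPa.
φR_n = 0.75 × 294 × 1950 × 10⁻³ = 430 kN.

φR_n ≈ 430 kN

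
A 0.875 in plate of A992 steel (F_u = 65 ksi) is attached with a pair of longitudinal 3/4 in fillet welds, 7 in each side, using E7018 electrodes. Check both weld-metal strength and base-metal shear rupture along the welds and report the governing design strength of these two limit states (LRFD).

φR_n ≈ 234 kip (weld metal governs)

E70XX → F_EXX = 70 ksi.
t_e = 0.707 × 0.75 = 0.5302 in; L = 14 in.
Weld metal: φR_n = 0.75 × 0.6 × 70 × 0.5302 × 14 = 233.8 kip.
Base metal (shear rupture): φR_n = 0.75 × 0.6 × 65 × 0.875 × 14 = 358.3 kip.
Governing: weld metal.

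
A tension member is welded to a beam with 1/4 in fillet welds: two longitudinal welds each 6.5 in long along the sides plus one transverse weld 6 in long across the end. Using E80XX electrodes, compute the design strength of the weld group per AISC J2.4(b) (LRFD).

E80XX → F_EXX = 80 ksi.
t_e = 0.707 × 0.25 = 0.1767 in.
R_nwl = 0.6 × 80 × 0.1767 × 13 = 110.3 kip (longitudinal, 2 welds).
R_nwt = 0.6 × 80 × 0.1767 × 6 = 50.9 kip (transverse, base value).
(i) R_nwl + R_nwt = 161.2 kip; (ii) 0.85 R_nwl + 1.5 R_nwt = 170.1 kip.
R_n = max = 170.1 kip [governs: (ii)]; φR_n = 127.6 kip.

φR_n ≈ 128 kip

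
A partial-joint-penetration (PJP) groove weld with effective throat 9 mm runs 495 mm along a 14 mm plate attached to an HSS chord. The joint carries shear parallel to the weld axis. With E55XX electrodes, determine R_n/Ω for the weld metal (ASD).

E55XX → F_EXX = 550 MPa.
Effective throat (given) t_e = 9 mm.
A_we = 9 × 495 = 4455 mm².
F_nw = 0.6 F_EXX = 330 MPa.
R_n/Ω = (330 × 4455) / 2.0 × 10⁻³ = 735.1 kN.

R_n/Ω ≈ 735 kN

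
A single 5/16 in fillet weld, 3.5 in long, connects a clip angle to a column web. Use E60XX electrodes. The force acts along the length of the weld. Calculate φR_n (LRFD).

E60XX → F_EXX = 60 ksi.
Effective throat t_e = 0.707 × 0.3125 = 0.2209 in.
Total length L = 3.5 in; A_we = 0.2209 × 3.5 = 0.7733 in².
F_nw = 0.6 F_EXX = 0.6 × 60 = 36 ksi.
φR_n = 0.75 × 36 × 0.7733 = 20.88 kips.

φR_n ≈ 20.9 kips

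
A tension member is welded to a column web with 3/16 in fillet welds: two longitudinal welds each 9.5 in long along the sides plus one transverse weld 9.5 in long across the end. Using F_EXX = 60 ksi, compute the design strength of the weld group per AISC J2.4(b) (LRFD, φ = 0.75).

t_e = 0.707 × 0.1875 = 0.1326 in.
R_nwl = 0.6 × 60 × 0.1326 × 19 = 90.67 kips (longitudinal, 2 welds).
R_nwt = 0.6 × 60 × 0.1326 × 9.5 = 45.34 kips (transverse, base value).
(i) R_nwl + R_nwt = 136 kips; (ii) 0.85 R_nwl + 1.5 R_nwt = 145.1 kips.
R_n = max = 145.1 kips [governs: (ii)]; φR_n = 108.8 kips.

φR_n ≈ 109 kips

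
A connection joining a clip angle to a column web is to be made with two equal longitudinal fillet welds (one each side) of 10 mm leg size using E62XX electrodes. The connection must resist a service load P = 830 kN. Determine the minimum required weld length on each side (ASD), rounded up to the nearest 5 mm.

E62XX → F_EXX = 620 MPa.
Throat t_e = 0.707 × 10 = 7.07 mm.
r_n/Ω = (0.6 × 620 × 7.07) / 2.0 = 1315 N/mm = 1.315 kN/mm.
L_req = P / (r_n/Ω) = 830 / 1.315 = 631.2 mm total.
Per side: 631.2 / 2 = 315.6 mm.
Round up → use L = 320 mm on each side.

L = 320 mm on each side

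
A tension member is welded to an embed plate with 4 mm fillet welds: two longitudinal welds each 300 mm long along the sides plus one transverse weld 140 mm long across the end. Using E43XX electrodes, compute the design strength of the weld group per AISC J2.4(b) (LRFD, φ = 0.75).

φR_n ≈ 405 kN

E43XX → F_EXX = 430 MPa.
t_e = 0.707 × 4 = 2.828 mm.
R_nwl = 0.6 × 430 × 2.828 × 600 × 10⁻³ = 437.8 kN (longitudinal, 2 welds).
R_nwt = 0.6 × 430 × 2.828 × 140 × 10⁻³ = 102.1 kN (transverse, base value).
(i) R_nwl + R_nwt = 539.9 kN; (ii) 0.85 R_nwl + 1.5 R_nwt = 525.3 kN.
R_n = max = 539.9 kN [governs: (i)]; φR_n = 404.9 kN.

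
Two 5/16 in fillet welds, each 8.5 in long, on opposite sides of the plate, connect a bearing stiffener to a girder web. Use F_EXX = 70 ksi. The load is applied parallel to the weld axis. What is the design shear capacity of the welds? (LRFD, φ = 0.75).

Effective throat t_e = 0.707 × 0.3125 = 0.2209 in.
Total length L = 17 in; A_we = 0.2209 × 17 = 3.756 in².
F_nw = 0.6 F_EXX = 0.6 × 70 = 42 ksi.
φR_n = 0.75 × 42 × 3.756 = 118.3 kip.

φR_n ≈ 118 kip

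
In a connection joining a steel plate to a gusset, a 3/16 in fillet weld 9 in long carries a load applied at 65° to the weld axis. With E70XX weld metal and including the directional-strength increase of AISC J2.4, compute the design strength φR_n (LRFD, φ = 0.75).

E70XX → F_EXX = 70 ksi.
t_e = 0.707 × 0.1875 = 0.1326 in; A_we = 0.1326 × 9 = 1.193 in².
Directional factor: 1.0 + 0.5 sin^1.5(65°) = 1.431.
F_nw = 0.6 × 70 × 1.431 = 60.12 ksi.
φR_n = 0.75 × 60.12 × 1.193 = 53.79 kips.

φR_n ≈ 53.8 kips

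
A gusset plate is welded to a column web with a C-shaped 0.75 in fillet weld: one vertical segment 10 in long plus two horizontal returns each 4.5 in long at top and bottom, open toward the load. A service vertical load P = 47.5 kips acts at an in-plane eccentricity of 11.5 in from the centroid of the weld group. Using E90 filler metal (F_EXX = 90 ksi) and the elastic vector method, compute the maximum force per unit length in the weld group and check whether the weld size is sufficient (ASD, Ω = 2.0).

f_max ≈ 11.1 kip/in; adequate

Total weld length L_w = 19 in. Treat welds as unit-width lines.
Centroid: x̄ = 2×4.5×2.25 / 19 = 1.066 in from the vertical weld.
Polar moment about centroid: J = I_x + I_y = [10³/12 + 2×4.5×5²] + [10×1.066² + 2(4.5³/12 + 4.5×1.184²)] = 347.5 in³.
Direct shear f_v = P/L_w = 47.5 / 19 = 2.5 kip/in (vertical).
Torsion M = P·e = 47.5 × 11.5 = 546.25 kip·in.
Critical point at (x, y) = (3.434, 5) from centroid. f_tx = M·y/J = 7.86 kip/in; f_ty = M·x/J = 5.398 kip/in.
Resultant f_max = √[f_tx² + (f_v + f_ty)²] = √[7.86² + (2.5 + 5.398)²] = 11.14 kip/in.
Capacity per unit length: r_n/Ω = (1/2.0) × 0.6 × 90 × (0.707 × 0.75) = 14.32 kip/in.
11.14 ≤ 14.32 → adequate.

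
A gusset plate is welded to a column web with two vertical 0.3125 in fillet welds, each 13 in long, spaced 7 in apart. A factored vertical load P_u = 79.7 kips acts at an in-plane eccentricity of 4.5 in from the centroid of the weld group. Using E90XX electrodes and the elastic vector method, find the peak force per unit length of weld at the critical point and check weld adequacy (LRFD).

f_max ≈ 5.97 kip/in; adequate

E90XX → F_EXX = 90 ksi.
Total weld length L_w = 26 in. Treat welds as unit-width lines.
Polar moment about centroid: J = 2[d³/12 + d(b/2)²] = 2[13³/12 + 13×3.5²] = 684.7 in³.
Direct shear f_v = P/L_w = 79.7 / 26 = 3.065 kip/in (vertical).
Torsion M = P·e = 79.7 × 4.5 = 358.65 kip·in.
Critical point at (x, y) = (3.5, 6.5) from centroid. f_tx = M·y/J = 3.405 kip/in; f_ty = M·x/J = 1.833 kip/in.
Resultant f_max = √[f_tx² + (f_v + f_ty)²] = √[3.405² + (3.065 + 1.833)²] = 5.966 kip/in.
Capacity per unit length: φr_n = 0.75 × 0.6 × 90 × (0.707 × 0.3125) = 8.948 kip/in.
5.966 ≤ 8.948 → adequate.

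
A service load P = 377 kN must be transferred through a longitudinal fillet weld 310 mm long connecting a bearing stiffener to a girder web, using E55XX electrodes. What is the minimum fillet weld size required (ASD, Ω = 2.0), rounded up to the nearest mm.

E55XX → F_EXX = 550 MPa.
Total weld length L = 310 mm.
Required throat t_e = P × Ω / (0.6 F_EXX × L) = 377 × 2.0 / (0.6 × 550 × 310 × 10⁻³) = 7.37 mm.
Required leg w = t_e / 0.707 = 10.43 mm → use 11 mm.

w = 11 mm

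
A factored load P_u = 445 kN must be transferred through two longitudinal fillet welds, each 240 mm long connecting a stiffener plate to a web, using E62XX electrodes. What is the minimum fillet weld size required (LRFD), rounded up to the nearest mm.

w = 5 mm

E62XX → F_EXX = 620 MPa.
Total weld length L = 480 mm.
Required throat t_e = P_u / (φ × 0.6 F_EXX × L) = 445 / (0.75 × 0.6 × 620 × 480 × 10⁻³) = 3.323 mm.
Required leg w = t_e / 0.707 = 4.7 mm → use 5 mm.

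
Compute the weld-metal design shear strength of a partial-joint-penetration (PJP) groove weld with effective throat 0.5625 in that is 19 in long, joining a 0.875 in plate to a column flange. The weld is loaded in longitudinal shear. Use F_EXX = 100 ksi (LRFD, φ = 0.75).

φR_n ≈ 481 kip

Effective throat (given) t_e = 0.5625 in.
A_we = 0.5625 × 19 = 10.69 in².
F_nw = 0.6 F_EXX = 60 ksi.
φR_n = 0.75 × 60 × 10.69 = 480.9 kip.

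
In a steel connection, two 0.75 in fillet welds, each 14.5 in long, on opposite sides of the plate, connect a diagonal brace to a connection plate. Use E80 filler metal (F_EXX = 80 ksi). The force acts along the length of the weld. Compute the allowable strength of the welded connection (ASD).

Effective throat t_e = 0.707 × 0.75 = 0.5302 in.
Total length L = 29 in; A_we = 0.5302 × 29 = 15.38 in².
F_nw = 0.6 F_EXX = 0.6 × 80 = 48 ksi.
R_n = 48 × 15.38 = 738.1 kips; R_n/Ω = 738.1/2.0 = 369.1 kips.

R_n/Ω ≈ 369 kips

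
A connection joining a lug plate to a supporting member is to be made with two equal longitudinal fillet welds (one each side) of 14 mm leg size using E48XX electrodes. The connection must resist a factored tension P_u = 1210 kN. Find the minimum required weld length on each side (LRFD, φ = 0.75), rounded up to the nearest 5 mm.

E48XX → F_EXX = 480 MPa.
Throat t_e = 0.707 × 14 = 9.898 mm.
φr_n = 0.75 × 0.6 × 480 × 9.898 × 10⁻³ = 2.138 kN/mm.
L_req = P_u / φr_n = 1210 / 2.138 = 566 mm total.
Per side: 566 / 2 = 283 mm.
Round up → use L = 285 mm on each side.

L = 285 mm on each side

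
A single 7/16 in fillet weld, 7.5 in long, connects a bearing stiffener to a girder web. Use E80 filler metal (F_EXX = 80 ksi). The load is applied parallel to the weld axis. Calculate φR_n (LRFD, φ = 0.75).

Effective throat t_e = 0.707 × 0.4375 = 0.3093 in.
Total length L = 7.5 in; A_we = 0.3093 × 7.5 = 2.32 in².
F_nw = 0.6 F_EXX = 0.6 × 80 = 48 ksi.
φR_n = 0.75 × 48 × 2.32 = 83.51 kip.

φR_n ≈ 83.5 kip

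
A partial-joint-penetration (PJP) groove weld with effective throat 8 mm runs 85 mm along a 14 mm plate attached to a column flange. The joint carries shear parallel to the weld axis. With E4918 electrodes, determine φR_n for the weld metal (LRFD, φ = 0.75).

φR_n ≈ 150 kN

E49XX → F_EXX = 490 MPa.
Effective throat (given) t_e = 8 mm.
A_we = 8 × 85 = 680 mm².
F_nw = 0.6 F_EXX = 294 MPa.
φR_n = 0.75 × 294 × 680 × 10⁻³ = 149.9 kN.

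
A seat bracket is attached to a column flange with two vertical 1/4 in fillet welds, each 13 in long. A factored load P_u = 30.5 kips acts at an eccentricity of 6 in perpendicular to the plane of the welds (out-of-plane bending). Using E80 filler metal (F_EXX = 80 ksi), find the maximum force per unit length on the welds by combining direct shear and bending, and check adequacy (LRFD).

f_max ≈ 3.45 kip/in; adequate

L_w = 2 × 13 = 26 in; section modulus (unit throat) S = 2 × L²/6 = 56.33 in².
Direct shear f_v = P/L_w = 30.5/26 = 1.173 kip/in.
Moment M = P × e = 30.5 × 6 = 183 kip·in; bending f_b = M/S = 3.249 kip/in.
f_max = √(f_v² + f_b²) = √(1.173² + 3.249²) = 3.454 kip/in.
φr_n = 0.75 × 0.6 × 80 × (0.707 × 0.25) = 6.363 kip/in → adequate.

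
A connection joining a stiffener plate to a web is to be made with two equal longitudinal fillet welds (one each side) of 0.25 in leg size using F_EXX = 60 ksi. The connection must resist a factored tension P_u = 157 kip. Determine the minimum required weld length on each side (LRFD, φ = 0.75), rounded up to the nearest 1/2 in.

L = 16.5 in on each side

Throat t_e = 0.707 × 0.25 = 0.1767 in.
φr_n = 0.75 × 0.6 × 60 × 0.1767 = 4.772 kip/in.
L_req = P_u / φr_n = 157 / 4.772 = 32.9 in total.
Per side: 32.9 / 2 = 16.45 in.
Round up → use L = 16.5 in on each side.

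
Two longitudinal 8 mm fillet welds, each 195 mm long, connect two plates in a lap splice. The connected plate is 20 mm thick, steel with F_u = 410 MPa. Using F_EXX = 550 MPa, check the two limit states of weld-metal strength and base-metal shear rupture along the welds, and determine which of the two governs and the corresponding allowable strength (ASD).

t_e = 0.707 × 8 = 5.656 mm; L = 390 mm.
Weld metal: R_n/Ω = (1/2.0) × 0.6 × 550 × 5.656 × 390 × 10⁻³ = 364 kN.
Base metal (shear rupture): R_n/Ω = (1/2.0) × 0.6 × 410 × 20 × 390 × 10⁻³ = 959.4 kN.
Governing: weld metal.

R_n/Ω ≈ 364 kN (weld metal governs)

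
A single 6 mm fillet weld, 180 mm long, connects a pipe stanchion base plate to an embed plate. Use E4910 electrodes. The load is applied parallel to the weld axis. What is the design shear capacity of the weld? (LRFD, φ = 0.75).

φR_n ≈ 168 kN

E49XX → F_EXX = 490 MPa.
Effective throat t_e = 0.707 × 6 = 4.242 mm.
Total length L = 180 mm; A_we = 4.242 × 180 = 763.6 mm².
F_nw = 0.6 F_EXX = 0.6 × 490 = 294 MPa.
φR_n = 0.75 × 294 × 763.6 × 10⁻³ = 168.4 kN.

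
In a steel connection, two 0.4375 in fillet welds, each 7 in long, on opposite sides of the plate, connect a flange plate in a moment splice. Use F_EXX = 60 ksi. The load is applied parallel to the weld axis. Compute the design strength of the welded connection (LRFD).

φR_n ≈ 117 kip

Effective throat t_e = 0.707 × 0.4375 = 0.3093 in.
Total length L = 14 in; A_we = 0.3093 × 14 = 4.33 in².
F_nw = 0.6 F_EXX = 0.6 × 60 = 36 ksi.
φR_n = 0.75 × 36 × 4.33 = 116.9 kip.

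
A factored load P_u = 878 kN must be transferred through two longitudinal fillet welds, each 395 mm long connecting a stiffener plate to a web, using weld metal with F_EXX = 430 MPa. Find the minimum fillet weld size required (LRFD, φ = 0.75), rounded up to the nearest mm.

w = 9 mm

Total weld length L = 790 mm.
Required throat t_e = P_u / (φ × 0.6 F_EXX × L) = 878 / (0.75 × 0.6 × 430 × 790 × 10⁻³) = 5.744 mm.
Required leg w = t_e / 0.707 = 8.124 mm → use 9 mm.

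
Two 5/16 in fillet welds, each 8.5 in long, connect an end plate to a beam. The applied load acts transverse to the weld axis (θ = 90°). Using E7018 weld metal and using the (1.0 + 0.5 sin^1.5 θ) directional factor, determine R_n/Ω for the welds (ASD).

R_n/Ω ≈ 118 kip

E70XX → F_EXX = 70 ksi.
t_e = 0.707 × 0.3125 = 0.2209 in; A_we = 0.2209 × 17 = 3.756 in².
Directional factor: 1.0 + 0.5 sin^1.5(90°) = 1.5.
F_nw = 0.6 × 70 × 1.5 = 63 ksi.
R_n/Ω = (63 × 3.756) / 2.0 = 118.3 kip.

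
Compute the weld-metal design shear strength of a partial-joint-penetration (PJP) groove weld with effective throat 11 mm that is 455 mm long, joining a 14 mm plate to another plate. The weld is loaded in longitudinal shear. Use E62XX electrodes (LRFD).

E62XX → F_EXX = 620 MPa.
Effective throat (given) t_e = 11 mm.
A_we = 11 × 455 = 5005 mm².
F_nw = 0.6 F_EXX = 372 MPa.
φR_n = 0.75 × 372 × 5005 × 10⁻³ = 1396 kN.

φR_n ≈ 1400 kN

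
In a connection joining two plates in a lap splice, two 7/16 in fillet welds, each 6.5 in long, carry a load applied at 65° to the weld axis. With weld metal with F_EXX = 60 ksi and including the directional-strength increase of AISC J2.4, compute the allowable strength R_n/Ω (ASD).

R_n/Ω ≈ 104 kip

t_e = 0.707 × 0.4375 = 0.3093 in; A_we = 0.3093 × 13 = 4.021 in².
Directional factor: 1.0 + 0.5 sin^1.5(65°) = 1.431.
F_nw = 0.6 × 60 × 1.431 = 51.53 ksi.
R_n/Ω = (51.53 × 4.021) / 2.0 = 103.6 kip.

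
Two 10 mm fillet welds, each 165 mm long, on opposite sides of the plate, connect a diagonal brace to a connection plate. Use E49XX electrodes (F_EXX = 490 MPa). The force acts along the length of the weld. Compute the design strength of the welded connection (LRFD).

Effective throat t_e = 0.707 × 10 = 7.07 mm.
Total length L = 330 mm; A_we = 7.07 × 330 = 2333 mm².
F_nw = 0.6 F_EXX = 0.6 × 490 = 294 MPa.
φR_n = 0.75 × 294 × 2333 × 10⁻³ = 514.4 kN.

φR_n ≈ 514 kN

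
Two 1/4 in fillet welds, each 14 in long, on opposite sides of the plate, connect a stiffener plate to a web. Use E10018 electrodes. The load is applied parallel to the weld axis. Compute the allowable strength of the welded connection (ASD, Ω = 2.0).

R_n/Ω ≈ 148 kips

E100XX → F_EXX = 100 ksi.
Effective throat t_e = 0.707 × 0.25 = 0.1767 in.
Total length L = 28 in; A_we = 0.1767 × 28 = 4.949 in².
F_nw = 0.6 F_EXX = 0.6 × 100 = 60 ksi.
R_n = 60 × 4.949 = 296.9 kips; R_n/Ω = 296.9/2.0 = 148.5 kips.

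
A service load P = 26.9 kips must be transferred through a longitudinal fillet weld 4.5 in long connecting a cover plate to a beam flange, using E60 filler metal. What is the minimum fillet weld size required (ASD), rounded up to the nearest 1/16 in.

w = 1/2 in

E60XX → F_EXX = 60 ksi.
Total weld length L = 4.5 in.
Required throat t_e = P × Ω / (0.6 F_EXX × L) = 26.9 × 2.0 / (0.6 × 60 × 4.5) = 0.3321 in.
Required leg w = t_e / 0.707 = 0.4697 in → use 1/2 in.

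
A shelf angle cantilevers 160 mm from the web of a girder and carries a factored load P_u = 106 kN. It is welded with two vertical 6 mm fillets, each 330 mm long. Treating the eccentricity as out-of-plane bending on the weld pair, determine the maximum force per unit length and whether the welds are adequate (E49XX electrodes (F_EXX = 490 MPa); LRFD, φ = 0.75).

f_max ≈ 494 N/mm; adequate

L_w = 2 × 330 = 660 mm; section modulus (unit throat) S = 2 × L²/6 = 36300 mm².
Direct shear f_v = P/L_w = 106×10³/660 = 160.6 N/mm.
Moment M = P × e = 106×10³ × 160 = 16960000 N·mm; bending f_b = M/S = 467.2 N/mm.
f_max = √(f_v² + f_b²) = √(160.6² + 467.2²) = 494.1 N/mm.
φr_n = 0.75 × 0.6 × 490 × (0.707 × 6) = 935.4 N/mm → adequate.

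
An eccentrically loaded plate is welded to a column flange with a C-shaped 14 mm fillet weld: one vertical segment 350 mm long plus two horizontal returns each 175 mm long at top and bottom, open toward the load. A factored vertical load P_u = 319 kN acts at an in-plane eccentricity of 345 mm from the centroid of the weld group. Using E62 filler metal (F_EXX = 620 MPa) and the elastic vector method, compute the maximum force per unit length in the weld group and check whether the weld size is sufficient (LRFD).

f_max ≈ 1770 N/mm; adequate

Total weld length L_w = 700 mm. Treat welds as unit-width lines.
Centroid: x̄ = 2×175×87.5 / 700 = 43.75 mm from the vertical weld.
Polar moment about centroid: J = I_x + I_y = [350³/12 + 2×175×175²] + [350×43.75² + 2(175³/12 + 175×43.75²)] = 16520000 mm³.
Direct shear f_v = P/L_w = 319×10³ / 700 = 455.7 N/mm (vertical).
Torsion M = P·e = 319×10³ × 345 = 110060000 N·mm.
Critical point at (x, y) = (131.2, 175) from centroid. f_tx = M·y/J = 1166 N/mm; f_ty = M·x/J = 874.1 N/mm.
Resultant f_max = √[f_tx² + (f_v + f_ty)²] = √[1166² + (455.7 + 874.1)²] = 1768 N/mm.
Capacity per unit length: φr_n = 0.75 × 0.6 × 620 × (0.707 × 14) = 2762 N/mm.
1768 ≤ 2762 → adequate.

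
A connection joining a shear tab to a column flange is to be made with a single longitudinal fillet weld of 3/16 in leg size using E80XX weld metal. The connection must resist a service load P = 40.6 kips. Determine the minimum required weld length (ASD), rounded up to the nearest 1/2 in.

L = 13 in

E80XX → F_EXX = 80 ksi.
Throat t_e = 0.707 × 0.1875 = 0.1326 in.
r_n/Ω = (0.6 × 80 × 0.1326) / 2.0 = 3.181 kip/in.
L_req = P / (r_n/Ω) = 40.6 / 3.181 = 12.76 in total.
Round up → use L = 13 in.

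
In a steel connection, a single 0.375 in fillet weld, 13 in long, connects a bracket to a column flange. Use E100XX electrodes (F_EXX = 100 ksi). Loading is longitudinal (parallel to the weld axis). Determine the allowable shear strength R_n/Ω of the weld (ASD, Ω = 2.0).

R_n/Ω ≈ 103 kip

Effective throat t_e = 0.707 × 0.375 = 0.2651 in.
Total length L = 13 in; A_we = 0.2651 × 13 = 3.447 in².
F_nw = 0.6 F_EXX = 0.6 × 100 = 60 ksi.
R_n = 60 × 3.447 = 206.8 kip; R_n/Ω = 206.8/2.0 = 103.4 kip.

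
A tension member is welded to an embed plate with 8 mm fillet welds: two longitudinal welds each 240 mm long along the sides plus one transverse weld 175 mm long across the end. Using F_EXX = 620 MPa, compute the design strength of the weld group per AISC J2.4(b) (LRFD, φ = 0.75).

φR_n ≈ 1060 kN

t_e = 0.707 × 8 = 5.656 mm.
R_nwl = 0.6 × 620 × 5.656 × 480 × 10⁻³ = 1010 kN (longitudinal, 2 welds).
R_nwt = 0.6 × 620 × 5.656 × 175 × 10⁻³ = 368.2 kN (transverse, base value).
(i) R_nwl + R_nwt = 1378 kN; (ii) 0.85 R_nwl + 1.5 R_nwt = 1411 kN.
R_n = max = 1411 kN [governs: (ii)]; φR_n = 1058 kN.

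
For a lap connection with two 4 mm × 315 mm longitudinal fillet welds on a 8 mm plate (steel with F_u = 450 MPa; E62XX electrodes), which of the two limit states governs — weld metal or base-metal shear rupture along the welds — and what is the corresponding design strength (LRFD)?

E62XX → F_EXX = 620 MPa.
t_e = 0.707 × 4 = 2.828 mm; L = 630 mm.
Weld metal: φR_n = 0.75 × 0.6 × 620 × 2.828 × 630 × 10⁻³ = 497.1 kN.
Base metal (shear rupture): φR_n = 0.75 × 0.6 × 450 × 8 × 630 × 10⁻³ = 1021 kN.
Governing: weld metal.

φR_n ≈ 497 kN (weld metal governs)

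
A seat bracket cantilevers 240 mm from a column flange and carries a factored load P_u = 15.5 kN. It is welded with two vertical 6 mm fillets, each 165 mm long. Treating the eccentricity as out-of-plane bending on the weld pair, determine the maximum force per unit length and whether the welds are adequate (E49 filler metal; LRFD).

E49XX → F_EXX = 490 MPa.
L_w = 2 × 165 = 330 mm; section modulus (unit throat) S = 2 × L²/6 = 9075 mm².
Direct shear f_v = P/L_w = 15.5×10³/330 = 46.97 N/mm.
Moment M = P × e = 15.5×10³ × 240 = 3720000 N·mm; bending f_b = M/S = 409.9 N/mm.
f_max = √(f_v² + f_b²) = √(46.97² + 409.9²) = 412.6 N/mm.
φr_n = 0.75 × 0.6 × 490 × (0.707 × 6) = 935.4 N/mm → adequate.

f_max ≈ 413 N/mm; adequate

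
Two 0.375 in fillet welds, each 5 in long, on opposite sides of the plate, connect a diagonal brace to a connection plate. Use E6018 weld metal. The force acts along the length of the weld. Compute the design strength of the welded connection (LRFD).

φR_n ≈ 71.6 kips

E60XX → F_EXX = 60 ksi.
Effective throat t_e = 0.707 × 0.375 = 0.2651 in.
Total length L = 10 in; A_we = 0.2651 × 10 = 2.651 in².
F_nw = 0.6 F_EXX = 0.6 × 60 = 36 ksi.
φR_n = 0.75 × 36 × 2.651 = 71.58 kips.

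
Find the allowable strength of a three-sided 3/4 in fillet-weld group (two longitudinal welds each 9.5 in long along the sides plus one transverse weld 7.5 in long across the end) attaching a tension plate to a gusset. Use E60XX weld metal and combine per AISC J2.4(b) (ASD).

R_n/Ω ≈ 262 kips

E60XX → F_EXX = 60 ksi.
t_e = 0.707 × 0.75 = 0.5302 in.
R_nwl = 0.6 × 60 × 0.5302 × 19 = 362.7 kips (longitudinal, 2 welds).
R_nwt = 0.6 × 60 × 0.5302 × 7.5 = 143.2 kips (transverse, base value).
(i) R_nwl + R_nwt = 505.9 kips; (ii) 0.85 R_nwl + 1.5 R_nwt = 523 kips.
R_n = max = 523 kips [governs: (ii)]; R_n/Ω = 261.5 kips.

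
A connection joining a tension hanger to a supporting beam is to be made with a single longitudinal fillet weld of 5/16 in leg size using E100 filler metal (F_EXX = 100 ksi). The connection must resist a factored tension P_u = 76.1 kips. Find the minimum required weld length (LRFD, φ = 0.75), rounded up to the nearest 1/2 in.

L = 8 in

Throat t_e = 0.707 × 0.3125 = 0.2209 in.
φr_n = 0.75 × 0.6 × 100 × 0.2209 = 9.942 kips/in.
L_req = P_u / φr_n = 76.1 / 9.942 = 7.654 in total.
Round up → use L = 8 in.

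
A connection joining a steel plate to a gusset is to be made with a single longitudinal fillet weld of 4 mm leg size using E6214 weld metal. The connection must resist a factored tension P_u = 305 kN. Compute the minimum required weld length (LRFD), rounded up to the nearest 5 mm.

E62XX → F_EXX = 620 MPa.
Throat t_e = 0.707 × 4 = 2.828 mm.
φr_n = 0.75 × 0.6 × 620 × 2.828 × 10⁻³ = 0.789 kN/mm.
L_req = P_u / φr_n = 305 / 0.789 = 386.6 mm total.
Round up → use L = 390 mm.

L = 390 mm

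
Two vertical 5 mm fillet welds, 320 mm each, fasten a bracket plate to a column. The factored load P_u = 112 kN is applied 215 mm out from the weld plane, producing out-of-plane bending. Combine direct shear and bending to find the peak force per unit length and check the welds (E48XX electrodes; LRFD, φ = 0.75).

f_max ≈ 727 N/mm; adequate

E48XX → F_EXX = 480 MPa.
L_w = 2 × 320 = 640 mm; section modulus (unit throat) S = 2 × L²/6 = 34130 mm².
Direct shear f_v = P/L_w = 112×10³/640 = 175 N/mm.
Moment M = P × e = 112×10³ × 215 = 24080000 N·mm; bending f_b = M/S = 705.5 N/mm.
f_max = √(f_v² + f_b²) = √(175² + 705.5²) = 726.9 N/mm.
φr_n = 0.75 × 0.6 × 480 × (0.707 × 5) = 763.6 N/mm → adequate.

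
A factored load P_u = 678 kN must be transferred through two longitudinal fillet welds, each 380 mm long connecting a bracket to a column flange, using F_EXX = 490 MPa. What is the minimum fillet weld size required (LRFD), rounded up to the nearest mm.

w = 6 mm

Total weld length L = 760 mm.
Required throat t_e = P_u / (φ × 0.6 F_EXX × L) = 678 / (0.75 × 0.6 × 490 × 760 × 10⁻³) = 4.046 mm.
Required leg w = t_e / 0.707 = 5.723 mm → use 6 mm.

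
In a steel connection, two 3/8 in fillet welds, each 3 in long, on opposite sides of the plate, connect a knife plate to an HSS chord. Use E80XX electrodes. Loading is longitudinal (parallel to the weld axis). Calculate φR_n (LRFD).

φR_n ≈ 57.3 kip

E80XX → F_EXX = 80 ksi.
Effective throat t_e = 0.707 × 0.375 = 0.2651 in.
Total length L = 6 in; A_we = 0.2651 × 6 = 1.591 in².
F_nw = 0.6 F_EXX = 0.6 × 80 = 48 ksi.
φR_n = 0.75 × 48 × 1.591 = 57.27 kip.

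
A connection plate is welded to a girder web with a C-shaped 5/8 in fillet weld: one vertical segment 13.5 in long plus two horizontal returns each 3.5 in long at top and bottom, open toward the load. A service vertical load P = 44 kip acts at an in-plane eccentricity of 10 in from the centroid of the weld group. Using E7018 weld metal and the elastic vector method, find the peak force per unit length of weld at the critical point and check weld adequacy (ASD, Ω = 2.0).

f_max ≈ 7.06 kip/in; adequate

E70XX → F_EXX = 70 ksi.
Total weld length L_w = 20.5 in. Treat welds as unit-width lines.
Centroid: x̄ = 2×3.5×1.75 / 20.5 = 0.5976 in from the vertical weld.
Polar moment about centroid: J = I_x + I_y = [13.5³/12 + 2×3.5×6.75²] + [13.5×0.5976² + 2(3.5³/12 + 3.5×1.152²)] = 545.2 in³.
Direct shear f_v = P/L_w = 44 / 20.5 = 2.146 kip/in (vertical).
Torsion M = P·e = 44 × 10 = 440 kip·in.
Critical point at (x, y) = (2.902, 6.75) from centroid. f_tx = M·y/J = 5.447 kip/in; f_ty = M·x/J = 2.342 kip/in.
Resultant f_max = √[f_tx² + (f_v + f_ty)²] = √[5.447² + (2.146 + 2.342)²] = 7.058 kip/in.
Capacity per unit length: r_n/Ω = (1/2.0) × 0.6 × 70 × (0.707 × 0.625) = 9.279 kip/in.
7.058 ≤ 9.279 → adequate.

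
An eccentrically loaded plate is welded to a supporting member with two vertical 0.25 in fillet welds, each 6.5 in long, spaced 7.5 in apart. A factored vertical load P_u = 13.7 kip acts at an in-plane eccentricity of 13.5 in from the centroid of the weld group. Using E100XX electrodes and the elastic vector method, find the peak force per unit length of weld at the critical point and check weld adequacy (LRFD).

f_max ≈ 4.86 kip/in; adequate

E100XX → F_EXX = 100 ksi.
Total weld length L_w = 13 in. Treat welds as unit-width lines.
Polar moment about centroid: J = 2[d³/12 + d(b/2)²] = 2[6.5³/12 + 6.5×3.75²] = 228.6 in³.
Direct shear f_v = P/L_w = 13.7 / 13 = 1.054 kip/in (vertical).
Torsion M = P·e = 13.7 × 13.5 = 184.95 kip·in.
Critical point at (x, y) = (3.75, 3.25) from centroid. f_tx = M·y/J = 2.63 kip/in; f_ty = M·x/J = 3.034 kip/in.
Resultant f_max = √[f_tx² + (f_v + f_ty)²] = √[2.63² + (1.054 + 3.034)²] = 4.861 kip/in.
Capacity per unit length: φr_n = 0.75 × 0.6 × 100 × (0.707 × 0.25) = 7.954 kip/in.
4.861 ≤ 7.954 → adequate.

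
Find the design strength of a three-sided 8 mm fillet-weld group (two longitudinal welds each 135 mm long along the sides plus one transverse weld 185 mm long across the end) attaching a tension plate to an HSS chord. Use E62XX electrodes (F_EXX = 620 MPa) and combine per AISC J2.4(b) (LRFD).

t_e = 0.707 × 8 = 5.656 mm.
R_nwl = 0.6 × 620 × 5.656 × 270 × 10⁻³ = 568.1 kN (longitudinal, 2 welds).
R_nwt = 0.6 × 620 × 5.656 × 185 × 10⁻³ = 389.2 kN (transverse, base value).
(i) R_nwl + R_nwt = 957.3 kN; (ii) 0.85 R_nwl + 1.5 R_nwt = 1067 kN.
R_n = max = 1067 kN [governs: (ii)]; φR_n = 800.1 kN.

φR_n ≈ 800 kN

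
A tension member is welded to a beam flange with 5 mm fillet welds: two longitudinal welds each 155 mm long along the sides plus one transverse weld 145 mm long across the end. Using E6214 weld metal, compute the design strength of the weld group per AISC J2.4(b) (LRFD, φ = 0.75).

φR_n ≈ 474 kN

E62XX → F_EXX = 620 MPa.
t_e = 0.707 × 5 = 3.535 mm.
R_nwl = 0.6 × 620 × 3.535 × 310 × 10⁻³ = 407.7 kN (longitudinal, 2 welds).
R_nwt = 0.6 × 620 × 3.535 × 145 × 10⁻³ = 190.7 kN (transverse, base value).
(i) R_nwl + R_nwt = 598.3 kN; (ii) 0.85 R_nwl + 1.5 R_nwt = 632.5 kN.
R_n = max = 632.5 kN [governs: (ii)]; φR_n = 474.4 kN.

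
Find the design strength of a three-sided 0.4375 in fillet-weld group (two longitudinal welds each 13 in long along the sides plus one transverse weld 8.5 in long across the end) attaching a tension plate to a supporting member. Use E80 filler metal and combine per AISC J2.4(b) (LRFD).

E80XX → F_EXX = 80 ksi.
t_e = 0.707 × 0.4375 = 0.3093 in.
R_nwl = 0.6 × 80 × 0.3093 × 26 = 386 kip (longitudinal, 2 welds).
R_nwt = 0.6 × 80 × 0.3093 × 8.5 = 126.2 kip (transverse, base value).
(i) R_nwl + R_nwt = 512.2 kip; (ii) 0.85 R_nwl + 1.5 R_nwt = 517.4 kip.
R_n = max = 517.4 kip [governs: (ii)]; φR_n = 388.1 kip.

φR_n ≈ 388 kip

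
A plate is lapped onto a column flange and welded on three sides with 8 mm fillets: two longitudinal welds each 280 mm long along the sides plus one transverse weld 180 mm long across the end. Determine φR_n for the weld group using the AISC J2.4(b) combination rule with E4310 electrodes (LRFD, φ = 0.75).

E43XX → F_EXX = 430 MPa.
t_e = 0.707 × 8 = 5.656 mm.
R_nwl = 0.6 × 430 × 5.656 × 560 × 10⁻³ = 817.2 kN (longitudinal, 2 welds).
R_nwt = 0.6 × 430 × 5.656 × 180 × 10⁻³ = 262.7 kN (transverse, base value).
(i) R_nwl + R_nwt = 1080 kN; (ii) 0.85 R_nwl + 1.5 R_nwt = 1089 kN.
R_n = max = 1089 kN [governs: (ii)]; φR_n = 816.4 kN.

φR_n ≈ 816 kN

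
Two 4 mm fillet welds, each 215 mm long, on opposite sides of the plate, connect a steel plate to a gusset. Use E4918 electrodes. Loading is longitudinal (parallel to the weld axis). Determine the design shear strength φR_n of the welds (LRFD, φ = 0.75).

φR_n ≈ 268 kN

E49XX → F_EXX = 490 MPa.
Effective throat t_e = 0.707 × 4 = 2.828 mm.
Total length L = 430 mm; A_we = 2.828 × 430 = 1216 mm².
F_nw = 0.6 F_EXX = 0.6 × 490 = 294 MPa.
φR_n = 0.75 × 294 × 1216 × 10⁻³ = 268.1 kN.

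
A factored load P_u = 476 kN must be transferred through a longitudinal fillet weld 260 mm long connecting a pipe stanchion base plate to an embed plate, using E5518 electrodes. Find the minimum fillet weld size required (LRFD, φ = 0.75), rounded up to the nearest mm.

E55XX → F_EXX = 550 MPa.
Total weld length L = 260 mm.
Required throat t_e = P_u / (φ × 0.6 F_EXX × L) = 476 / (0.75 × 0.6 × 550 × 260 × 10⁻³) = 7.397 mm.
Required leg w = t_e / 0.707 = 10.46 mm → use 11 mm.

w = 11 mm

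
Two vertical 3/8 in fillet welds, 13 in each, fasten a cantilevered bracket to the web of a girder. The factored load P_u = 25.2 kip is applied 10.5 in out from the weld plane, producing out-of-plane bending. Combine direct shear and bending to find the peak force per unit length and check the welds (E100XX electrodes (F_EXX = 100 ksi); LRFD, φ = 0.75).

f_max ≈ 4.8 kip/in; adequate

L_w = 2 × 13 = 26 in; section modulus (unit throat) S = 2 × L²/6 = 56.33 in².
Direct shear f_v = P/L_w = 25.2/26 = 0.9692 kip/in.
Moment M = P × e = 25.2 × 10.5 = 264.6 kip·in; bending f_b = M/S = 4.697 kip/in.
f_max = √(f_v² + f_b²) = √(0.9692² + 4.697²) = 4.796 kip/in.
φr_n = 0.75 × 0.6 × 100 × (0.707 × 0.375) = 11.93 kip/in → adequate.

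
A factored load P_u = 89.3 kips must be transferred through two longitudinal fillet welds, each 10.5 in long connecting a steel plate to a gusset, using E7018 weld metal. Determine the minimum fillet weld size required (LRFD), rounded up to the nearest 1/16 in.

E70XX → F_EXX = 70 ksi.
Total weld length L = 21 in.
Required throat t_e = P_u / (φ × 0.6 F_EXX × L) = 89.3 / (0.75 × 0.6 × 70 × 21) = 0.135 in.
Required leg w = t_e / 0.707 = 0.1909 in → use 1/4 in.

w = 1/4 in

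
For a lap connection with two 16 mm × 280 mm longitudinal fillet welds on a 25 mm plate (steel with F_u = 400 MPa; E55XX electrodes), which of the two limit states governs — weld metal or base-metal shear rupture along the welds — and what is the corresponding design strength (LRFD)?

φR_n ≈ 1570 kN (weld metal governs)

E55XX → F_EXX = 550 MPa.
t_e = 0.707 × 16 = 11.31 mm; L = 560 mm.
Weld metal: φR_n = 0.75 × 0.6 × 550 × 11.31 × 560 × 10⁻³ = 1568 kN.
Base metal (shear rupture): φR_n = 0.75 × 0.6 × 400 × 25 × 560 × 10⁻³ = 2520 kN.
Governing: weld metal.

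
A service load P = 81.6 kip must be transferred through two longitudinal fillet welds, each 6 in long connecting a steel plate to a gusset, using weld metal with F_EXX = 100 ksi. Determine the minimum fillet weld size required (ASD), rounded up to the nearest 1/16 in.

Total weld length L = 12 in.
Required throat t_e = P × Ω / (0.6 F_EXX × L) = 81.6 × 2.0 / (0.6 × 100 × 12) = 0.2267 in.
Required leg w = t_e / 0.707 = 0.3206 in → use 3/8 in.

w = 3/8 in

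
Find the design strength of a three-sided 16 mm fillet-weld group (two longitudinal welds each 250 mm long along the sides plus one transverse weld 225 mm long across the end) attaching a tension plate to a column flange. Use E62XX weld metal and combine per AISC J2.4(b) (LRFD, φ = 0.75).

φR_n ≈ 2410 kN

E62XX → F_EXX = 620 MPa.
t_e = 0.707 × 16 = 11.31 mm.
R_nwl = 0.6 × 620 × 11.31 × 500 × 10⁻³ = 2104 kN (longitudinal, 2 welds).
R_nwt = 0.6 × 620 × 11.31 × 225 × 10⁻³ = 946.8 kN (transverse, base value).
(i) R_nwl + R_nwt = 3051 kN; (ii) 0.85 R_nwl + 1.5 R_nwt = 3209 kN.
R_n = max = 3209 kN [governs: (ii)]; φR_n = 2406 kN.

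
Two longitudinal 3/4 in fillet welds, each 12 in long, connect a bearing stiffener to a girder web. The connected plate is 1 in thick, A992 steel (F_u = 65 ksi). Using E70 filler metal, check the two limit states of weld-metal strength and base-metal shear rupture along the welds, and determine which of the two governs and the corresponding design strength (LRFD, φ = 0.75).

E70XX → F_EXX = 70 ksi.
t_e = 0.707 × 0.75 = 0.5302 in; L = 24 in.
Weld metal: φR_n = 0.75 × 0.6 × 70 × 0.5302 × 24 = 400.9 kip.
Base metal (shear rupture): φR_n = 0.75 × 0.6 × 65 × 1 × 24 = 702 kip.
Governing: weld metal.

φR_n ≈ 401 kip (weld metal governs)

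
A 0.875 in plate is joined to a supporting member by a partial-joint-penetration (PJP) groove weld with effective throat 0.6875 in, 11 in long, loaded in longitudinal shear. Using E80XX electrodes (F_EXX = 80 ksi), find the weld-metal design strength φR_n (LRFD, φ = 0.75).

Effective throat (given) t_e = 0.6875 in.
A_we = 0.6875 × 11 = 7.562 in².
F_nw = 0.6 F_EXX = 48 ksi.
φR_n = 0.75 × 48 × 7.562 = 272.2 kip.

φR_n ≈ 272 kip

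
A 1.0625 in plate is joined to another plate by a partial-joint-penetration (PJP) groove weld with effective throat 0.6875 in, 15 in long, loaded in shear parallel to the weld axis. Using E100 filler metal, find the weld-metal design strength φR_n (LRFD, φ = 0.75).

E100XX → F_EXX = 100 ksi.
Effective throat (given) t_e = 0.6875 in.
A_we = 0.6875 × 15 = 10.31 in².
F_nw = 0.6 F_EXX = 60 ksi.
φR_n = 0.75 × 60 × 10.31 = 464.1 kip.

φR_n ≈ 464 kip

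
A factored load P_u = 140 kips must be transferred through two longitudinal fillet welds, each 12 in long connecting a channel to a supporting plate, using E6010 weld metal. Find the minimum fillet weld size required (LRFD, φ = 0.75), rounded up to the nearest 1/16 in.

E60XX → F_EXX = 60 ksi.
Total weld length L = 24 in.
Required throat t_e = P_u / (φ × 0.6 F_EXX × L) = 140 / (0.75 × 0.6 × 60 × 24) = 0.216 in.
Required leg w = t_e / 0.707 = 0.3056 in → use 5/16 in.

w = 5/16 in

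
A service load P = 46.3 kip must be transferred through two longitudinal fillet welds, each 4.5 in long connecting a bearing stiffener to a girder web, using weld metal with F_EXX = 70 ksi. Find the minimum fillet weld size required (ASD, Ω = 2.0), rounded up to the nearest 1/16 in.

w = 3/8 in

Total weld length L = 9 in.
Required throat t_e = P × Ω / (0.6 F_EXX × L) = 46.3 × 2.0 / (0.6 × 70 × 9) = 0.245 in.
Required leg w = t_e / 0.707 = 0.3465 in → use 3/8 in.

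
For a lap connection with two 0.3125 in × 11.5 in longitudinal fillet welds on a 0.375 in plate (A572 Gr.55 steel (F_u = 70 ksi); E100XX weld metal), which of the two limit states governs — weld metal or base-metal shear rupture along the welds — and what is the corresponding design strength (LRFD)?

φR_n ≈ 229 kips (weld metal governs)

E100XX → F_EXX = 100 ksi.
t_e = 0.707 × 0.3125 = 0.2209 in; L = 23 in.
Weld metal: φR_n = 0.75 × 0.6 × 100 × 0.2209 × 23 = 228.7 kips.
Base metal (shear rupture): φR_n = 0.75 × 0.6 × 70 × 0.375 × 23 = 271.7 kips.
Governing: weld metal.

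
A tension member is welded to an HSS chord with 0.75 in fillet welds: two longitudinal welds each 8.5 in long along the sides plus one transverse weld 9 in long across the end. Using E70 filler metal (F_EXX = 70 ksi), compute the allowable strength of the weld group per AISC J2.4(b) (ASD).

R_n/Ω ≈ 311 kips

t_e = 0.707 × 0.75 = 0.5302 in.
R_nwl = 0.6 × 70 × 0.5302 × 17 = 378.6 kips (longitudinal, 2 welds).
R_nwt = 0.6 × 70 × 0.5302 × 9 = 200.4 kips (transverse, base value).
(i) R_nwl + R_nwt = 579 kips; (ii) 0.85 R_nwl + 1.5 R_nwt = 622.5 kips.
R_n = max = 622.5 kips [governs: (ii)]; R_n/Ω = 311.2 kips.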